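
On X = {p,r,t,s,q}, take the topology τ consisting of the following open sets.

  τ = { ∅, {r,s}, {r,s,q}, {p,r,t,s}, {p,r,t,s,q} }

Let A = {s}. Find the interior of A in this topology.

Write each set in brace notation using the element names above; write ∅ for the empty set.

open subsets of A: ∅; so int(A) = ∅

∅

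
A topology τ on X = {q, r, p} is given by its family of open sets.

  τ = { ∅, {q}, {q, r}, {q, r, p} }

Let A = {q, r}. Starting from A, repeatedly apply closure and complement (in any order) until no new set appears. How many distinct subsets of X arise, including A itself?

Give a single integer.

4

closure: X∖int(X∖A) = X∖∅ = {q, r, p}
Let k=closure and c=complement:
  1. A     = {q, r}
  2. kA    = {q, r, p}
  3. cA    = {p}
  4. ckA   = ∅
— saturated at 4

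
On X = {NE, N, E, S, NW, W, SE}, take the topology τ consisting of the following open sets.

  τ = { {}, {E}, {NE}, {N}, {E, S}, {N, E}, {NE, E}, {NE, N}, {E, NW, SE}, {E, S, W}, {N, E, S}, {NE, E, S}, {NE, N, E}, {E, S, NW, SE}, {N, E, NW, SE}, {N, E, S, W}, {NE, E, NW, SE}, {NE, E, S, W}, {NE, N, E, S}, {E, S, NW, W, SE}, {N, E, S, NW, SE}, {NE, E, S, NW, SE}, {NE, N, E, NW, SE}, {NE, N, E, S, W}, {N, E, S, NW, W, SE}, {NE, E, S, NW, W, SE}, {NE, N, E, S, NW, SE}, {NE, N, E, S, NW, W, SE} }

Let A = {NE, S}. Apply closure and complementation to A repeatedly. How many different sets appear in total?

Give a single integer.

cl via duality: int({N, E, NW, W, SE}) = {N, E, NW, SE}, so X∖{N, E, NW, SE} = {NE, S, W}
Write k for closure, c for complement:
  1. A     = {NE, S}
  2. kA    = {NE, S, W}
  3. cA    = {N, E, NW, W, SE}
  4. ckA   = {N, E, NW, SE}
  5. kcA   = {N, E, S, NW, W, SE}
  6. ckcA  = {NE}
applying k or c yields no new set

6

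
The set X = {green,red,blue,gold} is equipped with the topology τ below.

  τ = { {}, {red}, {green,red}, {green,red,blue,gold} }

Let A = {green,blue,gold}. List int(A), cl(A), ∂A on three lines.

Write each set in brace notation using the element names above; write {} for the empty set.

interior: largest open inside A is {} (from {})
cl via duality: int({red}) = {red}, so X∖{red} = {green,blue,gold}
cl∖int = {green,blue,gold}

int(A) = {}
cl(A)  = {green,blue,gold}
∂A     = {green,blue,gold}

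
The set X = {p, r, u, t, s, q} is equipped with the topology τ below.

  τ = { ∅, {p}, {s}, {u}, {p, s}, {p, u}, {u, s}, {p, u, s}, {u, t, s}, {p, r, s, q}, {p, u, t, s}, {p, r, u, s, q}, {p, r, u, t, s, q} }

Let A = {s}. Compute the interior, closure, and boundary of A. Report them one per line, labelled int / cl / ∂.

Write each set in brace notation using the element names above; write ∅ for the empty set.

int(A) = {s}
cl(A)  = {r, t, s, q}
∂A     = {r, t, q}

U open, U⊆A: ∅, {s}. int(A) = ⋃ = {s}
X∖A={p, r, u, t, q}, int(X∖A)={p, u}, hence cl(A)={r, t, s, q}
∂A: remove int from cl → {r, t, q}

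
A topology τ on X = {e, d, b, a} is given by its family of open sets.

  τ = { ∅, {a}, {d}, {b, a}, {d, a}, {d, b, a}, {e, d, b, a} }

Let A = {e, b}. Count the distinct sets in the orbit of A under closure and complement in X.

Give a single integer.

4

X∖A={d, a}, int(X∖A)={d, a}, hence cl(A)={e, b}
Orbit (k=closure, c=complement):
  1. A     = {e, b}
  2. cA    = {d, a}
  3. kcA   = {e, d, b, a}
  4. ckcA  = ∅
(closed under both — stop)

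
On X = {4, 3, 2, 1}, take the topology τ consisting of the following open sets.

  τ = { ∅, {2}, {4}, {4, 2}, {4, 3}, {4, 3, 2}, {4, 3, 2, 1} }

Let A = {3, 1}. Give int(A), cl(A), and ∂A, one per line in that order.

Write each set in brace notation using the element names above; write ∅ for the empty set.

interior: largest open inside A is ∅ (from ∅)
cl via duality: int({4, 2}) = {4, 2}, so X∖{4, 2} = {3, 1}
cl∖int = {3, 1}

int(A) = ∅
cl(A)  = {3, 1}
∂A     = {3, 1}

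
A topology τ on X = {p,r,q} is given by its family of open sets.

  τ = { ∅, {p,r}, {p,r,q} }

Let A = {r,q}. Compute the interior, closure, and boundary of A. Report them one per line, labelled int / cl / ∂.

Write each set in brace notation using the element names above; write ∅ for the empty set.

U open, U⊆A: ∅. int(A) = ⋃ = ∅
X∖A={p}, int(X∖A)=∅, hence cl(A)={p,r,q}
∂A: remove int from cl → {p,r,q}

int(A) = ∅
cl(A)  = {p,r,q}
∂A     = {p,r,q}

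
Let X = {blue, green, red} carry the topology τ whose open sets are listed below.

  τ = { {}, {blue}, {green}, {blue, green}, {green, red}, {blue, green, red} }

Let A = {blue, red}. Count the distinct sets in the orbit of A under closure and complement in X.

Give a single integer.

4

closure: X∖int(X∖A) = X∖{green} = {blue, red}
Let k=closure and c=complement:
  1. A     = {blue, red}
  2. cA    = {green}
  3. kcA   = {green, red}
  4. ckcA  = {blue}
— saturated at 4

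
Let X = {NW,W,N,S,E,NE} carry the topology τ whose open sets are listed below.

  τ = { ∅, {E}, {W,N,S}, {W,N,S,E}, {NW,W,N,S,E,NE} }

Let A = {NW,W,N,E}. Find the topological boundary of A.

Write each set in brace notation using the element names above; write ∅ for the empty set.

open subsets of A: ∅, {E}; so int(A) = {E}
closure: X∖int(X∖A) = X∖∅ = {NW,W,N,S,E,NE}
∂A = {NW,W,N,S,E,NE} minus {E} = {NW,W,N,S,NE}

{NW,W,N,S,NE}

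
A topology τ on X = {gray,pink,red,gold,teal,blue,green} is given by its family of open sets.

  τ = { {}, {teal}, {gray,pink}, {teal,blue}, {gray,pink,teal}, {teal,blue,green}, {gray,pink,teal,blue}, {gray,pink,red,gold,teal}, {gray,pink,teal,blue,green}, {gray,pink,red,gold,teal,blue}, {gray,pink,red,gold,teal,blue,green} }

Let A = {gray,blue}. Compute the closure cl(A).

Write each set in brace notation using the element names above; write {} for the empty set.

complement {pink,red,gold,teal,green}; its interior {teal}; cl(A) = X∖{teal} = {gray,pink,red,gold,blue,green}

{gray,pink,red,gold,blue,green}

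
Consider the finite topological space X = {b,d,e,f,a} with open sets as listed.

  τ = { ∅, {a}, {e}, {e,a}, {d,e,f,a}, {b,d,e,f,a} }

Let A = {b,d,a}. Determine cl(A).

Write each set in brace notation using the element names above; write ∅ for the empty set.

closure: X∖int(X∖A) = X∖{e} = {b,d,f,a}

{b,d,f,a}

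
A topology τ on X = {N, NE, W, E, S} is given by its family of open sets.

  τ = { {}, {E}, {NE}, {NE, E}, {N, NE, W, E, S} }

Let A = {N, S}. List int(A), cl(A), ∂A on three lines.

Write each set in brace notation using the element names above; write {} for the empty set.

interior: largest open inside A is {} (from {})
cl via duality: int({NE, W, E}) = {NE, E}, so X∖{NE, E} = {N, W, S}
cl∖int = {N, W, S}

int(A) = {}
cl(A)  = {N, W, S}
∂A     = {N, W, S}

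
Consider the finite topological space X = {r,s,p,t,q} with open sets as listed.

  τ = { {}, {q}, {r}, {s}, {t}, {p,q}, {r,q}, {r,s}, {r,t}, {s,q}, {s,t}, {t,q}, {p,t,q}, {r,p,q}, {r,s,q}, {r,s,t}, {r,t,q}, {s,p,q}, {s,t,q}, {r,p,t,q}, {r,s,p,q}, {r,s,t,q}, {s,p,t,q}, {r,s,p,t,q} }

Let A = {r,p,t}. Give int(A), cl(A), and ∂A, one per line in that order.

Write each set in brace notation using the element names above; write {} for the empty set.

int(A) = {r,t}
cl(A)  = {r,p,t}
∂A     = {p}

interior: largest open inside A is {r,t} (from {}, {t}, {r}, {r,t})
cl via duality: int({s,q}) = {s,q}, so X∖{s,q} = {r,p,t}
cl∖int = {p}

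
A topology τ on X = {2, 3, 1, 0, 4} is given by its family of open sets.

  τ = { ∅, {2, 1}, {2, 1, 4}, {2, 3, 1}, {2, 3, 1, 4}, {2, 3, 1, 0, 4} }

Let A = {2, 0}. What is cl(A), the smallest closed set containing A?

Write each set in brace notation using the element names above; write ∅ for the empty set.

{2, 3, 1, 0, 4}

X∖A={3, 1, 4}, int(X∖A)=∅, hence cl(A)={2, 3, 1, 0, 4}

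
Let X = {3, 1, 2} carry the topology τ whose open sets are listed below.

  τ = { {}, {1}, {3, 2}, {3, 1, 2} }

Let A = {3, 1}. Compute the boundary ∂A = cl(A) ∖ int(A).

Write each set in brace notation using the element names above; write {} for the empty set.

opens ⊆ A: {}, {1}; union → int = {1}
complement {2}; its interior {}; cl(A) = X∖{} = {3, 1, 2}
boundary = {3, 1, 2} ∖ {1} = {3, 2}

{3, 2}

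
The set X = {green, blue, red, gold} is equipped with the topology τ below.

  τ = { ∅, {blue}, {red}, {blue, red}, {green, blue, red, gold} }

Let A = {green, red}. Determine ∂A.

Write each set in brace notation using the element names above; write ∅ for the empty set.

{green, gold}

U open, U⊆A: ∅, {red}. int(A) = ⋃ = {red}
X∖A={blue, gold}, int(X∖A)={blue}, hence cl(A)={green, red, gold}
∂A: remove int from cl → {green, gold}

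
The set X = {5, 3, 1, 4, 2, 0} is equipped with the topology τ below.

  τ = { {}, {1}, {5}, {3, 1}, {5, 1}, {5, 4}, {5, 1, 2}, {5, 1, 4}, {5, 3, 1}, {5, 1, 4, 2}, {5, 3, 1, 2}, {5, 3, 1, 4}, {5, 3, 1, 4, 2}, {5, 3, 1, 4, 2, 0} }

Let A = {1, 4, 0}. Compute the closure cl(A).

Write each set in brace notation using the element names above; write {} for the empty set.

cl via duality: int({5, 3, 2}) = {5}, so X∖{5} = {3, 1, 4, 2, 0}

{3, 1, 4, 2, 0}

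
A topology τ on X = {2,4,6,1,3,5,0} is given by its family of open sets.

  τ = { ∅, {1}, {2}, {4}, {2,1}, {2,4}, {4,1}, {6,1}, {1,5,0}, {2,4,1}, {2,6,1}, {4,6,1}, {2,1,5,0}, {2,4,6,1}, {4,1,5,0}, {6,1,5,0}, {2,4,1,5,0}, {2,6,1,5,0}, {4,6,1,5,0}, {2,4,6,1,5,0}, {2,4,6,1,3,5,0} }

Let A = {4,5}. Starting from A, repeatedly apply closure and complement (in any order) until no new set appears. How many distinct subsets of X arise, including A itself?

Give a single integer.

X∖A={2,6,1,3,0}, int(X∖A)={2,6,1}, hence cl(A)={4,3,5,0}
Orbit (k=closure, c=complement):
  1. A     = {4,5}
  2. kA    = {4,3,5,0}
  3. cA    = {2,6,1,3,0}
  4. ckA   = {2,6,1}
  5. kcA   = {2,6,1,3,5,0}
  6. ckcA  = {4}
  7. kckcA = {4,3}
  8. ckckcA = {2,6,1,5,0}
(closed under both — stop)

8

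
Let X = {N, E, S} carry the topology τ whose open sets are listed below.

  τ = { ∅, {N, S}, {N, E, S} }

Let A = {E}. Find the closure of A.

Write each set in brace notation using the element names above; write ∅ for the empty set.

{E}

cl via duality: int({N, S}) = {N, S}, so X∖{N, S} = {E}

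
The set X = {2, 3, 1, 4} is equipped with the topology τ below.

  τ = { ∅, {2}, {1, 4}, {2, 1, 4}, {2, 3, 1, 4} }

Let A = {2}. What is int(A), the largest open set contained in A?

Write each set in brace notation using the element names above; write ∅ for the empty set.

open subsets of A: ∅, {2}; so int(A) = {2}

{2}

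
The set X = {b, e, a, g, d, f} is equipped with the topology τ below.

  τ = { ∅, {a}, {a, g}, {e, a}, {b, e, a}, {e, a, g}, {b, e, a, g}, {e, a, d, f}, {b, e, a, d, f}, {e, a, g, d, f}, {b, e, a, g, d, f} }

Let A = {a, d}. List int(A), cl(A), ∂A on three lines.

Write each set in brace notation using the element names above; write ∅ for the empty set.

opens ⊆ A: ∅, {a}; union → int = {a}
complement {b, e, g, f}; its interior ∅; cl(A) = X∖∅ = {b, e, a, g, d, f}
boundary = {b, e, a, g, d, f} ∖ {a} = {b, e, g, d, f}

int(A) = {a}
cl(A)  = {b, e, a, g, d, f}
∂A     = {b, e, g, d, f}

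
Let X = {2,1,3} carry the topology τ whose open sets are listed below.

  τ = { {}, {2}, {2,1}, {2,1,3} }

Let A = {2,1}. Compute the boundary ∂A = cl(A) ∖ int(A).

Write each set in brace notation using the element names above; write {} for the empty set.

{3}

interior: largest open inside A is {2,1} (from {}, {2}, {2,1})
cl via duality: int({3}) = {}, so X∖{} = {2,1,3}
cl∖int = {3}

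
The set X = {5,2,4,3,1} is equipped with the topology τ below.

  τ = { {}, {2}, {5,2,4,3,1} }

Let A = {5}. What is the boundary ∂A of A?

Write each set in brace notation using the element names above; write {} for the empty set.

opens ⊆ A: {}; union → int = {}
complement {2,4,3,1}; its interior {2}; cl(A) = X∖{2} = {5,4,3,1}
boundary = {5,4,3,1} ∖ {} = {5,4,3,1}

{5,4,3,1}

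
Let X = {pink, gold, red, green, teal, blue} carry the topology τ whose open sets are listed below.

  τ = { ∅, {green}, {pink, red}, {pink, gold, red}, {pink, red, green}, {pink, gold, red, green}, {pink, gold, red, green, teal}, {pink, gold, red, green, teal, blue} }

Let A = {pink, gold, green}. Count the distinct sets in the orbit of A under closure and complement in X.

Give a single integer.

complement {red, teal, blue}; its interior ∅; cl(A) = X∖∅ = {pink, gold, red, green, teal, blue}
With k = closure, c = complement:
  1. A     = {pink, gold, green}
  2. kA    = {pink, gold, red, green, teal, blue}
  3. cA    = {red, teal, blue}
  4. ckA   = ∅
  5. kcA   = {pink, gold, red, teal, blue}
  6. ckcA  = {green}
  7. kckcA = {green, teal, blue}
  8. ckckcA = {pink, gold, red}
k, c of each give nothing new

8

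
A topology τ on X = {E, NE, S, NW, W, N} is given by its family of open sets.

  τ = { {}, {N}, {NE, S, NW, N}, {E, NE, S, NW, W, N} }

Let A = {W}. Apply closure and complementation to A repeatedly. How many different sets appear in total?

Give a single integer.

6

X∖A={E, NE, S, NW, N}, int(X∖A)={NE, S, NW, N}, hence cl(A)={E, W}
Orbit (k=closure, c=complement):
  1. A     = {W}
  2. kA    = {E, W}
  3. cA    = {E, NE, S, NW, N}
  4. ckA   = {NE, S, NW, N}
  5. kcA   = {E, NE, S, NW, W, N}
  6. ckcA  = {}
(closed under both — stop)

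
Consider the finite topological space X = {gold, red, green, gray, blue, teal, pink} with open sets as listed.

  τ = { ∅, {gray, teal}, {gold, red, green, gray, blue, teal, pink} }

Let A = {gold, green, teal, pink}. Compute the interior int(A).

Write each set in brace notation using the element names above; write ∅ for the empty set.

U open, U⊆A: ∅. int(A) = ⋃ = ∅

∅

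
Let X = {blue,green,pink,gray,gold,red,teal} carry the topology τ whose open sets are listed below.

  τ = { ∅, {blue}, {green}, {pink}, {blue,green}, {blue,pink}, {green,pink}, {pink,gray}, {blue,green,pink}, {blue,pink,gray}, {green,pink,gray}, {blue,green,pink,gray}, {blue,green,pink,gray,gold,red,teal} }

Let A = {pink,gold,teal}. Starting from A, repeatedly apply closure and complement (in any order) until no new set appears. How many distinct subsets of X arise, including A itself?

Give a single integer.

8

closure: X∖int(X∖A) = X∖{blue,green} = {pink,gray,gold,red,teal}
Let k=closure and c=complement:
  1. A     = {pink,gold,teal}
  2. kA    = {pink,gray,gold,red,teal}
  3. cA    = {blue,green,gray,red}
  4. ckA   = {blue,green}
  5. kcA   = {blue,green,gray,gold,red,teal}
  6. kckA  = {blue,green,gold,red,teal}
  7. ckcA  = {pink}
  8. ckckA = {pink,gray}
— saturated at 8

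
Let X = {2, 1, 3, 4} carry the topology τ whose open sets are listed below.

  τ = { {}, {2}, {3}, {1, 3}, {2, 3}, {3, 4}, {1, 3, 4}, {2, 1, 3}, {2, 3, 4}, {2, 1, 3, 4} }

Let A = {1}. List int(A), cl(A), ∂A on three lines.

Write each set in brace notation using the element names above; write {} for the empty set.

int(A) = {}
cl(A)  = {1}
∂A     = {1}

open subsets of A: {}; so int(A) = {}
closure: X∖int(X∖A) = X∖{2, 3, 4} = {1}
∂A = {1} minus {} = {1}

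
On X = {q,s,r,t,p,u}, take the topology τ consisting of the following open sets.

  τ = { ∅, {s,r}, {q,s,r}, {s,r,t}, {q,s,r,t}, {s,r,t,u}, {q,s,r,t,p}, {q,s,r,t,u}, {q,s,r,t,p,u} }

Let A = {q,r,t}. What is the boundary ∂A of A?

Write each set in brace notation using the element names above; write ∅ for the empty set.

interior: largest open inside A is ∅ (from ∅)
cl via duality: int({s,p,u}) = ∅, so X∖∅ = {q,s,r,t,p,u}
cl∖int = {q,s,r,t,p,u}

{q,s,r,t,p,u}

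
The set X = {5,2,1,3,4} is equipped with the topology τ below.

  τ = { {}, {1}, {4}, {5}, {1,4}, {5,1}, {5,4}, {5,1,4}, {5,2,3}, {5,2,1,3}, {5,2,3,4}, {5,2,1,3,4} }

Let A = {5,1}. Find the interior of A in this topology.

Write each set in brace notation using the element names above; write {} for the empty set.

U open, U⊆A: {}, {5}, {1}, {5,1}. int(A) = ⋃ = {5,1}

{5,1}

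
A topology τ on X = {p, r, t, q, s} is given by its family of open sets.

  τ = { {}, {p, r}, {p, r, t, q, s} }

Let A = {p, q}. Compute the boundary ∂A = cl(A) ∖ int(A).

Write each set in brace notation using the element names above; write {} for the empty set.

{p, r, t, q, s}

U open, U⊆A: {}. int(A) = ⋃ = {}
X∖A={r, t, s}, int(X∖A)={}, hence cl(A)={p, r, t, q, s}
∂A: remove int from cl → {p, r, t, q, s}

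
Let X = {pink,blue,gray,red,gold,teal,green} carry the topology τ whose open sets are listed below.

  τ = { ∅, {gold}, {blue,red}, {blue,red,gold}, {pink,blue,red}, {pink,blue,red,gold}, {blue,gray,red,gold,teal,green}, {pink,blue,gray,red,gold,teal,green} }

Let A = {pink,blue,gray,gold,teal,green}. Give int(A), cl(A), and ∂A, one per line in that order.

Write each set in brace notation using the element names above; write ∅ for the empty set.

int(A) = {gold}
cl(A)  = {pink,blue,gray,red,gold,teal,green}
∂A     = {pink,blue,gray,red,teal,green}

U open, U⊆A: ∅, {gold}. int(A) = ⋃ = {gold}
X∖A={red}, int(X∖A)=∅, hence cl(A)={pink,blue,gray,red,gold,teal,green}
∂A: remove int from cl → {pink,blue,gray,red,teal,green}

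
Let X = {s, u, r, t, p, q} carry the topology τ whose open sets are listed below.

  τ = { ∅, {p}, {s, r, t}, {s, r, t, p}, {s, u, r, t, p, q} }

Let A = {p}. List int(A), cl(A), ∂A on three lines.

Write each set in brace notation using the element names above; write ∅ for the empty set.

int(A) = {p}
cl(A)  = {u, p, q}
∂A     = {u, q}

open subsets of A: ∅, {p}; so int(A) = {p}
closure: X∖int(X∖A) = X∖{s, r, t} = {u, p, q}
∂A = {u, p, q} minus {p} = {u, q}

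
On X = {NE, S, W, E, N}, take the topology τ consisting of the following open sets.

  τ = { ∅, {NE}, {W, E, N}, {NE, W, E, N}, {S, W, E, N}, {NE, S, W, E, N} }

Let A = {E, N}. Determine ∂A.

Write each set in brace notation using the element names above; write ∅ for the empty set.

U open, U⊆A: ∅. int(A) = ⋃ = ∅
X∖A={NE, S, W}, int(X∖A)={NE}, hence cl(A)={S, W, E, N}
∂A: remove int from cl → {S, W, E, N}

{S, W, E, N}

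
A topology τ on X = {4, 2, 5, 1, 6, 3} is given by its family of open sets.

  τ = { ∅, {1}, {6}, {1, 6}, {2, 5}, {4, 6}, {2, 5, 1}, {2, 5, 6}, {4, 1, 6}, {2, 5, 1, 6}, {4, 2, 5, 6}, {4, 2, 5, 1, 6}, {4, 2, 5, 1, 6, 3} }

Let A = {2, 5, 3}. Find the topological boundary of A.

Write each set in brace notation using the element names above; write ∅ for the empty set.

{3}

U open, U⊆A: ∅, {2, 5}. int(A) = ⋃ = {2, 5}
X∖A={4, 1, 6}, int(X∖A)={4, 1, 6}, hence cl(A)={2, 5, 3}
∂A: remove int from cl → {3}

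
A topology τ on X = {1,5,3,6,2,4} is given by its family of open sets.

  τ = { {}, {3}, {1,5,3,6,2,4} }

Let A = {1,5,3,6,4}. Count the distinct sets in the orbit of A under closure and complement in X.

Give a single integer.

6

complement {2}; its interior {}; cl(A) = X∖{} = {1,5,3,6,2,4}
With k = closure, c = complement:
  1. A     = {1,5,3,6,4}
  2. kA    = {1,5,3,6,2,4}
  3. cA    = {2}
  4. ckA   = {}
  5. kcA   = {1,5,6,2,4}
  6. ckcA  = {3}
k, c of each give nothing new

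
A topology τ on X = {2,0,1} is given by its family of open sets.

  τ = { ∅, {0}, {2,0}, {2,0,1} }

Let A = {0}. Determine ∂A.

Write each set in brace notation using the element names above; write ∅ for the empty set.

U open, U⊆A: ∅, {0}. int(A) = ⋃ = {0}
X∖A={2,1}, int(X∖A)=∅, hence cl(A)={2,0,1}
∂A: remove int from cl → {2,1}

{2,1}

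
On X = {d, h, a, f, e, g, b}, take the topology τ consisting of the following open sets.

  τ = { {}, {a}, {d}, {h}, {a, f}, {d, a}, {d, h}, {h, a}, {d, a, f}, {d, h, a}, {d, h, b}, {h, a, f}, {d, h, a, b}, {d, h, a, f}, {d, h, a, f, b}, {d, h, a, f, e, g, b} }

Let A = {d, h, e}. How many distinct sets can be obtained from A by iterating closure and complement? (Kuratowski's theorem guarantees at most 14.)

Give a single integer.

complement {a, f, g, b}; its interior {a, f}; cl(A) = X∖{a, f} = {d, h, e, g, b}
With k = closure, c = complement:
  1. A     = {d, h, e}
  2. kA    = {d, h, e, g, b}
  3. cA    = {a, f, g, b}
  4. ckA   = {a, f}
  5. kcA   = {a, f, e, g, b}
  6. kckA  = {a, f, e, g}
  7. ckcA  = {d, h}
  8. ckckA = {d, h, b}
k, c of each give nothing new

8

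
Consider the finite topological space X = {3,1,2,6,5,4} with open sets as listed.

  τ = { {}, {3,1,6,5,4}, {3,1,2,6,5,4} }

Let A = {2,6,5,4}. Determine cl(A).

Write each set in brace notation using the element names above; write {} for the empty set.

cl via duality: int({3,1}) = {}, so X∖{} = {3,1,2,6,5,4}

{3,1,2,6,5,4}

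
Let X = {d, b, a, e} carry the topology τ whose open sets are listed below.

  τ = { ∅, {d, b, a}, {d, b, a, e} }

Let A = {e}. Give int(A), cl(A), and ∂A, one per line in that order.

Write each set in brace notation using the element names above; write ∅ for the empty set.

U open, U⊆A: ∅. int(A) = ⋃ = ∅
X∖A={d, b, a}, int(X∖A)={d, b, a}, hence cl(A)={e}
∂A: remove int from cl → {e}

int(A) = ∅
cl(A)  = {e}
∂A     = {e}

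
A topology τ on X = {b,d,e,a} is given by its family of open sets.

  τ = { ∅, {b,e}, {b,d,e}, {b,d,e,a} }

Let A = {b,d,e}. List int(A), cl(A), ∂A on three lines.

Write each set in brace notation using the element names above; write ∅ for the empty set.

int(A) = {b,d,e}
cl(A)  = {b,d,e,a}
∂A     = {a}

U open, U⊆A: ∅, {b,e}, {b,d,e}. int(A) = ⋃ = {b,d,e}
X∖A={a}, int(X∖A)=∅, hence cl(A)={b,d,e,a}
∂A: remove int from cl → {a}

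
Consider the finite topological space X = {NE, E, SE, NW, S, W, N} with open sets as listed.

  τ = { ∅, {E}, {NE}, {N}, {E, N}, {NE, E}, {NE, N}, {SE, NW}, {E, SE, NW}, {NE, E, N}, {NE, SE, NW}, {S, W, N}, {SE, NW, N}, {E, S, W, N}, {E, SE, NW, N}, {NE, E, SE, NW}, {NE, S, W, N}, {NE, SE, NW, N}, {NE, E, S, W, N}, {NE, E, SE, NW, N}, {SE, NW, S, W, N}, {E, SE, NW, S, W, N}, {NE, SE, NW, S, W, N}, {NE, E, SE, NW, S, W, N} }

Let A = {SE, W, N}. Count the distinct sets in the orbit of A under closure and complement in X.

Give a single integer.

8

closure: X∖int(X∖A) = X∖{NE, E} = {SE, NW, S, W, N}
Let k=closure and c=complement:
  1. A     = {SE, W, N}
  2. kA    = {SE, NW, S, W, N}
  3. cA    = {NE, E, NW, S}
  4. ckA   = {NE, E}
  5. kcA   = {NE, E, SE, NW, S, W}
  6. ckcA  = {N}
  7. kckcA = {S, W, N}
  8. ckckcA = {NE, E, SE, NW}
— saturated at 8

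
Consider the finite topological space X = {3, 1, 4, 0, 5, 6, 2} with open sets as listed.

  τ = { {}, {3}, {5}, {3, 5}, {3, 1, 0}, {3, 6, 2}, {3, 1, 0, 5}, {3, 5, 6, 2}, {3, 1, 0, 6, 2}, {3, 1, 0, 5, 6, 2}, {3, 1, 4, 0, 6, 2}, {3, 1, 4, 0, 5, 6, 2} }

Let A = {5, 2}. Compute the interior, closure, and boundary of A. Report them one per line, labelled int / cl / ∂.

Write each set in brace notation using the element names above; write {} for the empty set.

int(A) = {5}
cl(A)  = {4, 5, 6, 2}
∂A     = {4, 6, 2}

open subsets of A: {}, {5}; so int(A) = {5}
closure: X∖int(X∖A) = X∖{3, 1, 0} = {4, 5, 6, 2}
∂A = {4, 5, 6, 2} minus {5} = {4, 6, 2}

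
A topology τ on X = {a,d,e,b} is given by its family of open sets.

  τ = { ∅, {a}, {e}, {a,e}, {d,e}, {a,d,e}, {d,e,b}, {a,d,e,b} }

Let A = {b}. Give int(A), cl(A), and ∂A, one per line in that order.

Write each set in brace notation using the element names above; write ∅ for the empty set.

interior: largest open inside A is ∅ (from ∅)
cl via duality: int({a,d,e}) = {a,d,e}, so X∖{a,d,e} = {b}
cl∖int = {b}

int(A) = ∅
cl(A)  = {b}
∂A     = {b}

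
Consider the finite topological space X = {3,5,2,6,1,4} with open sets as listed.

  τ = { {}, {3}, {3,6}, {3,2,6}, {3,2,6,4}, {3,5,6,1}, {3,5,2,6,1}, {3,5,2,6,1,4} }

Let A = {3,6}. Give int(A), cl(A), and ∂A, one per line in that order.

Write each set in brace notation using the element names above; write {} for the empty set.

U open, U⊆A: {}, {3}, {3,6}. int(A) = ⋃ = {3,6}
X∖A={5,2,1,4}, int(X∖A)={}, hence cl(A)={3,5,2,6,1,4}
∂A: remove int from cl → {5,2,1,4}

int(A) = {3,6}
cl(A)  = {3,5,2,6,1,4}
∂A     = {5,2,1,4}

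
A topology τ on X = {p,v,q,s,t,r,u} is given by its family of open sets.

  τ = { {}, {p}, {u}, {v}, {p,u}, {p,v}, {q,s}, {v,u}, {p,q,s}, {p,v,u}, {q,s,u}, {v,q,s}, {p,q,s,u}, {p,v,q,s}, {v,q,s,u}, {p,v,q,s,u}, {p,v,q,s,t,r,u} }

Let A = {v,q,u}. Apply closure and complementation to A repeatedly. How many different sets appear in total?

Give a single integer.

10

cl via duality: int({p,s,t,r}) = {p}, so X∖{p} = {v,q,s,t,r,u}
Write k for closure, c for complement:
  1. A     = {v,q,u}
  2. kA    = {v,q,s,t,r,u}
  3. cA    = {p,s,t,r}
  4. ckA   = {p}
  5. kcA   = {p,q,s,t,r}
  6. kckA  = {p,t,r}
  7. ckcA  = {v,u}
  8. ckckA = {v,q,s,u}
  9. kckcA = {v,t,r,u}
  10. ckckcA = {p,q,s}
applying k or c yields no new set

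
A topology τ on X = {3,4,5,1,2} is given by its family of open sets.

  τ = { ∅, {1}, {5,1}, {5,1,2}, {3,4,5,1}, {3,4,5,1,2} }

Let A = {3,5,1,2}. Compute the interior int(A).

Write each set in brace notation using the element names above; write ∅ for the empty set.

opens ⊆ A: ∅, {1}, {5,1}, {5,1,2}; union → int = {5,1,2}

{5,1,2}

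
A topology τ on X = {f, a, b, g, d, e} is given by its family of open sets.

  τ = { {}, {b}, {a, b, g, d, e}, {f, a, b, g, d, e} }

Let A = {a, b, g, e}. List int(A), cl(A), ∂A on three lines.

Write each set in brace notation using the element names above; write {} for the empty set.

U open, U⊆A: {}, {b}. int(A) = ⋃ = {b}
X∖A={f, d}, int(X∖A)={}, hence cl(A)={f, a, b, g, d, e}
∂A: remove int from cl → {f, a, g, d, e}

int(A) = {b}
cl(A)  = {f, a, b, g, d, e}
∂A     = {f, a, g, d, e}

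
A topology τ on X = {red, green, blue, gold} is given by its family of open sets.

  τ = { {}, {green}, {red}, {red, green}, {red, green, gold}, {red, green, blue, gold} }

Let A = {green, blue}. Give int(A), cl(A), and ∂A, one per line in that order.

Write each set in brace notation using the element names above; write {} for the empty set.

int(A) = {green}
cl(A)  = {green, blue, gold}
∂A     = {blue, gold}

U open, U⊆A: {}, {green}. int(A) = ⋃ = {green}
X∖A={red, gold}, int(X∖A)={red}, hence cl(A)={green, blue, gold}
∂A: remove int from cl → {blue, gold}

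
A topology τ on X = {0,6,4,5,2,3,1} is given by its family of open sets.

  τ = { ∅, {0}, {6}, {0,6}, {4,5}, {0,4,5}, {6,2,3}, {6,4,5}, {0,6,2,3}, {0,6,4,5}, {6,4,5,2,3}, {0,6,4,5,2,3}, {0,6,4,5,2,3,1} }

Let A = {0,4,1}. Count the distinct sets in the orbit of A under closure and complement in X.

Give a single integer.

closure: X∖int(X∖A) = X∖{6,2,3} = {0,4,5,1}
Let k=closure and c=complement:
  1. A     = {0,4,1}
  2. kA    = {0,4,5,1}
  3. cA    = {6,5,2,3}
  4. ckA   = {6,2,3}
  5. kcA   = {6,4,5,2,3,1}
  6. kckA  = {6,2,3,1}
  7. ckcA  = {0}
  8. ckckA = {0,4,5}
  9. kckcA = {0,1}
  10. ckckcA = {6,4,5,2,3}
— saturated at 10

10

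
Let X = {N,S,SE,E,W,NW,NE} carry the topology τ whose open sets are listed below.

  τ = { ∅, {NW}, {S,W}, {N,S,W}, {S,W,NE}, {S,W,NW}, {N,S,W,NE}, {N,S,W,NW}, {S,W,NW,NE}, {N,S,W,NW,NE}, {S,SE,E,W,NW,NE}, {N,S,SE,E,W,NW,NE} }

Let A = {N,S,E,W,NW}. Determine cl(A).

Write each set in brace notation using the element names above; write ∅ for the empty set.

complement {SE,NE}; its interior ∅; cl(A) = X∖∅ = {N,S,SE,E,W,NW,NE}

{N,S,SE,E,W,NW,NE}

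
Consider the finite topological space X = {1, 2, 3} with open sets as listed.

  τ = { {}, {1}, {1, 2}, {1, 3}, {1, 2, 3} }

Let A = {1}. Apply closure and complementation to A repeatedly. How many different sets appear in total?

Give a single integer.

closure: X∖int(X∖A) = X∖{} = {1, 2, 3}
Let k=closure and c=complement:
  1. A     = {1}
  2. kA    = {1, 2, 3}
  3. cA    = {2, 3}
  4. ckA   = {}
— saturated at 4

4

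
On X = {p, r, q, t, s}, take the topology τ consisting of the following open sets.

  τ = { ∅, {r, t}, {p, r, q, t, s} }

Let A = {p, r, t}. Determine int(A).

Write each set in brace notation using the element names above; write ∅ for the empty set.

{r, t}

U open, U⊆A: ∅, {r, t}. int(A) = ⋃ = {r, t}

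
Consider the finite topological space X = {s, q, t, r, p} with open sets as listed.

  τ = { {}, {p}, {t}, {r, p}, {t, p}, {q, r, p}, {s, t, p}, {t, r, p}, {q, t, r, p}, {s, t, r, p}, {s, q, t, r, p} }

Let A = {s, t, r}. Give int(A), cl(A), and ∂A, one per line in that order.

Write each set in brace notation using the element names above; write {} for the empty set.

opens ⊆ A: {}, {t}; union → int = {t}
complement {q, p}; its interior {p}; cl(A) = X∖{p} = {s, q, t, r}
boundary = {s, q, t, r} ∖ {t} = {s, q, r}

int(A) = {t}
cl(A)  = {s, q, t, r}
∂A     = {s, q, r}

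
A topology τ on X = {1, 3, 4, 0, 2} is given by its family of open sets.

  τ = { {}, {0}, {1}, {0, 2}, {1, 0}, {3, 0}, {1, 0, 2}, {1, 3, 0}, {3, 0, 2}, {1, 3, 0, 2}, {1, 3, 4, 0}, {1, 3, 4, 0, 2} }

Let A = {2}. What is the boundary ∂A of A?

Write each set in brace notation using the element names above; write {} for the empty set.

U open, U⊆A: {}. int(A) = ⋃ = {}
X∖A={1, 3, 4, 0}, int(X∖A)={1, 3, 4, 0}, hence cl(A)={2}
∂A: remove int from cl → {2}

{2}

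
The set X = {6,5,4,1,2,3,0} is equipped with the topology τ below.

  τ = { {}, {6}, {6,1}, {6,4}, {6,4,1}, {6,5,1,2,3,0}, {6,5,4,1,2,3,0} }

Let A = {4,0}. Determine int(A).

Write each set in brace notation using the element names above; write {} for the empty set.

{}

opens ⊆ A: {}; union → int = {}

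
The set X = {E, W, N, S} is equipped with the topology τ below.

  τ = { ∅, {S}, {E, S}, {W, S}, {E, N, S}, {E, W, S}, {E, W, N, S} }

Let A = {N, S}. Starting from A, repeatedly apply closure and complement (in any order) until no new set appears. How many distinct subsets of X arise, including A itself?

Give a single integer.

X∖A={E, W}, int(X∖A)=∅, hence cl(A)={E, W, N, S}
Orbit (k=closure, c=complement):
  1. A     = {N, S}
  2. kA    = {E, W, N, S}
  3. cA    = {E, W}
  4. ckA   = ∅
  5. kcA   = {E, W, N}
  6. ckcA  = {S}
(closed under both — stop)

6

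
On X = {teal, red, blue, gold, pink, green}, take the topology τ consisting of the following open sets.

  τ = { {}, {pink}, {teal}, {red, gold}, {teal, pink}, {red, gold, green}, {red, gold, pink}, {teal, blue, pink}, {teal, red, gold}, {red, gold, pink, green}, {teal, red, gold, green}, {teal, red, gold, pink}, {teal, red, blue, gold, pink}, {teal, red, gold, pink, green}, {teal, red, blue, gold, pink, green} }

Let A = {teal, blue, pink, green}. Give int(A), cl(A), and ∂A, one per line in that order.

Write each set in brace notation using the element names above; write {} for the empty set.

opens ⊆ A: {}, {pink}, {teal}, {teal, pink}, {teal, blue, pink}; union → int = {teal, blue, pink}
complement {red, gold}; its interior {red, gold}; cl(A) = X∖{red, gold} = {teal, blue, pink, green}
boundary = {teal, blue, pink, green} ∖ {teal, blue, pink} = {green}

int(A) = {teal, blue, pink}
cl(A)  = {teal, blue, pink, green}
∂A     = {green}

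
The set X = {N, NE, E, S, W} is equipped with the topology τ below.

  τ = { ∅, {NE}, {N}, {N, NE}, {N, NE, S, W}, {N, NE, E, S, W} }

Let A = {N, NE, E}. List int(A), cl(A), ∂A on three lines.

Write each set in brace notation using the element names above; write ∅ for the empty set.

opens ⊆ A: ∅, {NE}, {N}, {N, NE}; union → int = {N, NE}
complement {S, W}; its interior ∅; cl(A) = X∖∅ = {N, NE, E, S, W}
boundary = {N, NE, E, S, W} ∖ {N, NE} = {E, S, W}

int(A) = {N, NE}
cl(A)  = {N, NE, E, S, W}
∂A     = {E, S, W}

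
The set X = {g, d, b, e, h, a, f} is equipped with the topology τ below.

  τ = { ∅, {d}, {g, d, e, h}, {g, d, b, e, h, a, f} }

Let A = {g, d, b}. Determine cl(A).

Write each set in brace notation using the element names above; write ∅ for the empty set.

closure: X∖int(X∖A) = X∖∅ = {g, d, b, e, h, a, f}

{g, d, b, e, h, a, f}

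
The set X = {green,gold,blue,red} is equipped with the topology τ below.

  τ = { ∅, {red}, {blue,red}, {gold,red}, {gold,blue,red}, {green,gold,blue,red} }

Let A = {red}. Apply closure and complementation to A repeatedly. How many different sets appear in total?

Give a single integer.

cl via duality: int({green,gold,blue}) = ∅, so X∖∅ = {green,gold,blue,red}
Write k for closure, c for complement:
  1. A     = {red}
  2. kA    = {green,gold,blue,red}
  3. cA    = {green,gold,blue}
  4. ckA   = ∅
applying k or c yields no new set

4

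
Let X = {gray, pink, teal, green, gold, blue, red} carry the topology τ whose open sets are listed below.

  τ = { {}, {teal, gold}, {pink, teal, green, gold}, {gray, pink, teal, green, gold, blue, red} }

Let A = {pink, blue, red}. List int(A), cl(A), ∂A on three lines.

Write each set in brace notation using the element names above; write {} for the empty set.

opens ⊆ A: {}; union → int = {}
complement {gray, teal, green, gold}; its interior {teal, gold}; cl(A) = X∖{teal, gold} = {gray, pink, green, blue, red}
boundary = {gray, pink, green, blue, red} ∖ {} = {gray, pink, green, blue, red}

int(A) = {}
cl(A)  = {gray, pink, green, blue, red}
∂A     = {gray, pink, green, blue, red}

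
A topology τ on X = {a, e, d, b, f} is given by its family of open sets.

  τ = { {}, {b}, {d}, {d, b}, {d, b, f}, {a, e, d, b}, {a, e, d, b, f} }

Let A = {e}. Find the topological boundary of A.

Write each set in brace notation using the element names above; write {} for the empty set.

interior: largest open inside A is {} (from {})
cl via duality: int({a, d, b, f}) = {d, b, f}, so X∖{d, b, f} = {a, e}
cl∖int = {a, e}

{a, e}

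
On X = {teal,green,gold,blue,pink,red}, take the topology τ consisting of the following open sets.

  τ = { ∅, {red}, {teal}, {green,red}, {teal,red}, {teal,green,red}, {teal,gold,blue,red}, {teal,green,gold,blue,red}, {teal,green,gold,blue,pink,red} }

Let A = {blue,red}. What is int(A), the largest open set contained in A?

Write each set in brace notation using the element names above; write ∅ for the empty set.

open subsets of A: ∅, {red}; so int(A) = {red}

{red}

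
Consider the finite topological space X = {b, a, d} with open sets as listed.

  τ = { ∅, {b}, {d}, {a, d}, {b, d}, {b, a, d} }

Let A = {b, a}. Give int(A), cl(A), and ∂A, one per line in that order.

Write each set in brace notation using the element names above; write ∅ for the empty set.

interior: largest open inside A is {b} (from ∅, {b})
cl via duality: int({d}) = {d}, so X∖{d} = {b, a}
cl∖int = {a}

int(A) = {b}
cl(A)  = {b, a}
∂A     = {a}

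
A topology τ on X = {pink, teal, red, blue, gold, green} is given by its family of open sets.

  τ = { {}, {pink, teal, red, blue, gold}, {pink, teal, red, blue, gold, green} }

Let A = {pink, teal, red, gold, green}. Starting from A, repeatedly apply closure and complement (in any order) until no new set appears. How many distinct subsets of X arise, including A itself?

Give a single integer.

X∖A={blue}, int(X∖A)={}, hence cl(A)={pink, teal, red, blue, gold, green}
Orbit (k=closure, c=complement):
  1. A     = {pink, teal, red, gold, green}
  2. kA    = {pink, teal, red, blue, gold, green}
  3. cA    = {blue}
  4. ckA   = {}
(closed under both — stop)

4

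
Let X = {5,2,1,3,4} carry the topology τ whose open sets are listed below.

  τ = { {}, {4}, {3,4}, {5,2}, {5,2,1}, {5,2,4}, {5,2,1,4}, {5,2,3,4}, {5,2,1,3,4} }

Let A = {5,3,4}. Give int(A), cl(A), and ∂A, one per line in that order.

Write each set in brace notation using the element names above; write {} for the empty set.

int(A) = {3,4}
cl(A)  = {5,2,1,3,4}
∂A     = {5,2,1}

opens ⊆ A: {}, {4}, {3,4}; union → int = {3,4}
complement {2,1}; its interior {}; cl(A) = X∖{} = {5,2,1,3,4}
boundary = {5,2,1,3,4} ∖ {3,4} = {5,2,1}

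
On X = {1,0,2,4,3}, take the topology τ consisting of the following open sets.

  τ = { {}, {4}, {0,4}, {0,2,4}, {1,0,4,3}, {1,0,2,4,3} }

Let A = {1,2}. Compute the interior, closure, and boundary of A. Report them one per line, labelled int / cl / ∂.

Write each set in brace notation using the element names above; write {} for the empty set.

interior: largest open inside A is {} (from {})
cl via duality: int({0,4,3}) = {0,4}, so X∖{0,4} = {1,2,3}
cl∖int = {1,2,3}

int(A) = {}
cl(A)  = {1,2,3}
∂A     = {1,2,3}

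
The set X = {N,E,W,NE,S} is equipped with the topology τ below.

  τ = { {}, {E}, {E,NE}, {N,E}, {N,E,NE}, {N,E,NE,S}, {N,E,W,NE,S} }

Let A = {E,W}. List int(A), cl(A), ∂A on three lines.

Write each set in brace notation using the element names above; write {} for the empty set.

interior: largest open inside A is {E} (from {}, {E})
cl via duality: int({N,NE,S}) = {}, so X∖{} = {N,E,W,NE,S}
cl∖int = {N,W,NE,S}

int(A) = {E}
cl(A)  = {N,E,W,NE,S}
∂A     = {N,W,NE,S}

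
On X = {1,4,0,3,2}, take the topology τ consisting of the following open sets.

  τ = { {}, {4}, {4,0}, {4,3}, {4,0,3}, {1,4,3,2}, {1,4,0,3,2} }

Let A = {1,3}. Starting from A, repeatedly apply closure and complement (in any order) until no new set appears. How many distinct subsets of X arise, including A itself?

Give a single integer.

6

cl via duality: int({4,0,2}) = {4,0}, so X∖{4,0} = {1,3,2}
Write k for closure, c for complement:
  1. A     = {1,3}
  2. kA    = {1,3,2}
  3. cA    = {4,0,2}
  4. ckA   = {4,0}
  5. kcA   = {1,4,0,3,2}
  6. ckcA  = {}
applying k or c yields no new set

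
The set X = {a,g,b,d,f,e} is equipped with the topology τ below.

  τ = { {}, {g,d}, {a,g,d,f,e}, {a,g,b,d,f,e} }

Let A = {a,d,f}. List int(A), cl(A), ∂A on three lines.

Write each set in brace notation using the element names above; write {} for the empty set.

interior: largest open inside A is {} (from {})
cl via duality: int({g,b,e}) = {}, so X∖{} = {a,g,b,d,f,e}
cl∖int = {a,g,b,d,f,e}

int(A) = {}
cl(A)  = {a,g,b,d,f,e}
∂A     = {a,g,b,d,f,e}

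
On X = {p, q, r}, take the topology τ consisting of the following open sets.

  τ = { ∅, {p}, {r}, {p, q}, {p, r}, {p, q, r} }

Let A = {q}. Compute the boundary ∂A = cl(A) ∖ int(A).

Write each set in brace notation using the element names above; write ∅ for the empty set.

{q}

U open, U⊆A: ∅. int(A) = ⋃ = ∅
X∖A={p, r}, int(X∖A)={p, r}, hence cl(A)={q}
∂A: remove int from cl → {q}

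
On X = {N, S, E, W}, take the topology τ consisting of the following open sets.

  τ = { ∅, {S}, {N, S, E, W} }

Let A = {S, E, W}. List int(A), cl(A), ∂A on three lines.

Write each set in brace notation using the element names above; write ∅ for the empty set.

int(A) = {S}
cl(A)  = {N, S, E, W}
∂A     = {N, E, W}

interior: largest open inside A is {S} (from ∅, {S})
cl via duality: int({N}) = ∅, so X∖∅ = {N, S, E, W}
cl∖int = {N, E, W}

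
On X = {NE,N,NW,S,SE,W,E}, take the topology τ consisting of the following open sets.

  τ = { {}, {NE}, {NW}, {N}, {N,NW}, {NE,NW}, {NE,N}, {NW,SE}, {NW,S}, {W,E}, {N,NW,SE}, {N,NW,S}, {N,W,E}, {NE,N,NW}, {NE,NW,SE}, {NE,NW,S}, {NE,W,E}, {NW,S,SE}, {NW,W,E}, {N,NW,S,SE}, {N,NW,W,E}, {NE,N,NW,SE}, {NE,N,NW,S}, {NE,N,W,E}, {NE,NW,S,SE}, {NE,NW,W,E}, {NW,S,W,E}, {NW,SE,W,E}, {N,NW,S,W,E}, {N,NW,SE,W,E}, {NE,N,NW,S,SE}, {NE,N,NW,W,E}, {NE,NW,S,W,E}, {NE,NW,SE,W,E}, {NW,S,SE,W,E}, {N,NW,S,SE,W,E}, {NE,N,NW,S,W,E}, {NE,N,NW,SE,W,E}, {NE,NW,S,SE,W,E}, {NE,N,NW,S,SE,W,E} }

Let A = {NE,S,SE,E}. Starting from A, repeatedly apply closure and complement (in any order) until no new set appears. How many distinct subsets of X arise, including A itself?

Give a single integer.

8

complement {N,NW,W}; its interior {N,NW}; cl(A) = X∖{N,NW} = {NE,S,SE,W,E}
With k = closure, c = complement:
  1. A     = {NE,S,SE,E}
  2. kA    = {NE,S,SE,W,E}
  3. cA    = {N,NW,W}
  4. ckA   = {N,NW}
  5. kcA   = {N,NW,S,SE,W,E}
  6. kckA  = {N,NW,S,SE}
  7. ckcA  = {NE}
  8. ckckA = {NE,W,E}
k, c of each give nothing new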